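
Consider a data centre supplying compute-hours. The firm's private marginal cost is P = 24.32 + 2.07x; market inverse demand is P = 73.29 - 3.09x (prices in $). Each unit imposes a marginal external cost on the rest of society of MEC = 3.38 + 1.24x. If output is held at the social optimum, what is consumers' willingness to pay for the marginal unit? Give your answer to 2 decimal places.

Social marginal cost = private MC + MEC = 27.70 + 3.31x.
Set SMC = demand: 27.70 + 3.31x = 73.29 - 3.09x → x* = 7.1234.
Consumer price on the demand curve at x*: 73.29 − 3.09×7.1234 = 51.2787.

P = $51.28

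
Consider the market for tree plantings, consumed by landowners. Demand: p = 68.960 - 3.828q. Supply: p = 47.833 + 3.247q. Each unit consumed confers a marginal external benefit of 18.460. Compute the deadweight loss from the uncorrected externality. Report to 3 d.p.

Market equilibrium (private): 47.833 + 3.247q = 68.960 - 3.828q → q_m = 2.9861.
Social marginal benefit = demand + MEB = 87.420 - 3.828q.
Set SMB = MC: 87.420 - 3.828q = 47.833 + 3.247q → q* = 5.5953.
Between q* and q_m the wedge SMB − MC runs linearly from 0 to MEB(q_m), so the loss is a triangle.
DWL = ½ × 2.6092 × 18.4600 = 24.0829.

DWL = 24.083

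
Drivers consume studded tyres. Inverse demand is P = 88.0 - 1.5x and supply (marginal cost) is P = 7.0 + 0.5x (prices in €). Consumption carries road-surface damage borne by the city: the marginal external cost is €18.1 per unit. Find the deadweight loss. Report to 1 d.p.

Market equilibrium (private): 7.0 + 0.5x = 88.0 - 1.5x → x_m = 40.5000.
Social marginal benefit = demand − MEC = 69.9 - 1.5x.
Set SMB = MC: 69.9 - 1.5x = 7.0 + 0.5x → x* = 31.4500.
Between x* and x_m the wedge MC − SMB runs linearly from 0 to MEC(x_m), so the loss is a triangle.
DWL = ½ × 9.0500 × 18.1000 = 81.9025.

DWL = €81.9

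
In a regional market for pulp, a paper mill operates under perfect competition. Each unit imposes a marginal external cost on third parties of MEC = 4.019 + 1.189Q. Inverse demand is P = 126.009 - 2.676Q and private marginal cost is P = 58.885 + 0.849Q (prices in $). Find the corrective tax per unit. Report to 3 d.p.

tax = $19.936 per unit

Social marginal cost = private MC + MEC = 62.904 + 2.038Q.
Set SMC = demand: 62.904 + 2.038Q = 126.009 - 2.676Q → Q* = 13.3867.
The Pigouvian tax equals MEC at Q*: 4.019 + 1.189×13.3867 = 19.9358.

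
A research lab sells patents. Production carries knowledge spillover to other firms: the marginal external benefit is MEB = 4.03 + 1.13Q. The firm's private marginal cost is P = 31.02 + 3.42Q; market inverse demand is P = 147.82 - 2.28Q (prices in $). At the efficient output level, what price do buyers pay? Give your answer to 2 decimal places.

P = $87.54

Social marginal cost = private MC − MEB = 26.99 + 2.29Q.
Set SMC = demand: 26.99 + 2.29Q = 147.82 - 2.28Q → Q* = 26.4398.
Consumer price on the demand curve at Q*: 147.82 − 2.28×26.4398 = 87.5373.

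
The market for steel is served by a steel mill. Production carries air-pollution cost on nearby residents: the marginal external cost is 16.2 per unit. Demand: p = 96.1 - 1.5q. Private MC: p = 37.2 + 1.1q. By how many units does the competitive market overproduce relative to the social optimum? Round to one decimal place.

Market equilibrium (private): 37.2 + 1.1q = 96.1 - 1.5q → q_m = 22.6538.
Social marginal cost = private MC + MEC = 53.4 + 1.1q.
Set SMC = demand: 53.4 + 1.1q = 96.1 - 1.5q → q* = 16.4231.
Gap = |22.6538 − 16.4231| = 6.2307.

6.2 units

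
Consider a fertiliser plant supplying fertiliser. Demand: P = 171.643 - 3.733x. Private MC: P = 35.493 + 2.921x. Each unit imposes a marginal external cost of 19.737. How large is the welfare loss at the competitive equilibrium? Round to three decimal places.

Market equilibrium (private): 35.493 + 2.921x = 171.643 - 3.733x → x_m = 20.4614.
Social marginal cost = private MC + MEC = 55.230 + 2.921x.
Set SMC = demand: 55.230 + 2.921x = 171.643 - 3.733x → x* = 17.4952.
The welfare-loss triangle has base |x_m − x*| and height MEC(x_m) (the vertical gap between SMC and demand is zero at x* and MEC at x_m).
DWL = ½ × 2.9662 × 19.7370 = 29.2719.

DWL = 29.272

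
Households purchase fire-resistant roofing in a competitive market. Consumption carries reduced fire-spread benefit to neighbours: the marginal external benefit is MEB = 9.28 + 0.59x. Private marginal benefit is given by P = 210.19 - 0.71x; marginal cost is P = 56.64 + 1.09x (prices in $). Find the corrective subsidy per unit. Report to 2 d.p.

subsidy = $88.68 per unit

Social marginal benefit = demand + MEB = 219.47 - 0.12x.
Set SMB = MC: 219.47 - 0.12x = 56.64 + 1.09x → x* = 134.5702.
The Pigouvian subsidy equals MEB at x*: 9.28 + 0.59×134.5702 = 88.6764.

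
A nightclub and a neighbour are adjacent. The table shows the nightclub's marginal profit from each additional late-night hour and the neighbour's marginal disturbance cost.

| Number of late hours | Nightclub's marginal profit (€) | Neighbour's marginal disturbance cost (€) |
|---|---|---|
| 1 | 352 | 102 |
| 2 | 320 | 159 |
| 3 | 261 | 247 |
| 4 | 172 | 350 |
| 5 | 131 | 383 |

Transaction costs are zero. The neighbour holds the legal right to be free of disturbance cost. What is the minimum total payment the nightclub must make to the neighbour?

€508

Efficient level: marginal profit ≥ marginal disturbance cost through level 3, so k* = 3.
With the neighbour holding the right, the nightclub must at least compensate total damage at k*: 102 + 159 + 247 = 508.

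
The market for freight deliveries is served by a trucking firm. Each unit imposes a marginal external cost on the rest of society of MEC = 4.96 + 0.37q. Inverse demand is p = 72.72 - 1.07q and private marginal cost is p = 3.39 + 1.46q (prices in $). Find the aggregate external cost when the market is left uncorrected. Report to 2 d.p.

Market equilibrium (private): 3.39 + 1.46q = 72.72 - 1.07q → q_m = 27.4032.
Total external cost = ∫₀^{q_m} (4.96 + 0.37q) dq = 4.96×27.4032 + ½×0.37×27.4032² = 274.8429.

$274.84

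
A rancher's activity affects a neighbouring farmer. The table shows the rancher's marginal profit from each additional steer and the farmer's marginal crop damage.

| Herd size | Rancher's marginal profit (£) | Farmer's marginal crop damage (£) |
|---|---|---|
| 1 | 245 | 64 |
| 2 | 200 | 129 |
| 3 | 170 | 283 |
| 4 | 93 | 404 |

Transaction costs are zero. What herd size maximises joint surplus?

Bargaining reaches the level where marginal profit last exceeds marginal crop damage.
That holds through level 2 (200 ≥ 129) but not at 3 (170 < 283).

2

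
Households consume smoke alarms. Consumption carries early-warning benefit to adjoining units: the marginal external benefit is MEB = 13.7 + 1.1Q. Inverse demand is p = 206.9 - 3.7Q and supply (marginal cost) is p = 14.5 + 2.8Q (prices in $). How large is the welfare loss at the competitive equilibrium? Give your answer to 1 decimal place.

DWL = $198.1

Market equilibrium (private): 14.5 + 2.8Q = 206.9 - 3.7Q → Q_m = 29.6000.
Social marginal benefit = demand + MEB = 220.6 - 2.6Q.
Set SMB = MC: 220.6 - 2.6Q = 14.5 + 2.8Q → Q* = 38.1667.
Between Q* and Q_m the wedge SMB − MC runs linearly from 0 to MEB(Q_m), so the loss is a triangle.
DWL = ½ × 8.5667 × 46.2600 = 198.1478.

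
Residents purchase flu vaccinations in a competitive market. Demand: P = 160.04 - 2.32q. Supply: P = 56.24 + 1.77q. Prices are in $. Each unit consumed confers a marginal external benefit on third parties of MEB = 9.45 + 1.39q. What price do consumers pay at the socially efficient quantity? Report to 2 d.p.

Social marginal benefit = demand + MEB = 169.49 - 0.93q.
Set SMB = MC: 169.49 - 0.93q = 56.24 + 1.77q → q* = 41.9444.
Consumer price on the demand curve at q*: 160.04 − 2.32×41.9444 = 62.7290.

P = $62.73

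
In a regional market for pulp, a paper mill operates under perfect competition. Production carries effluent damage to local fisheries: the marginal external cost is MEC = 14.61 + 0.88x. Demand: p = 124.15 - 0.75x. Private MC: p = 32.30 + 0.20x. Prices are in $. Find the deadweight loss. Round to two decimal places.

DWL = $2715.44

Market equilibrium (private): 32.30 + 0.20x = 124.15 - 0.75x → x_m = 96.6842.
Social marginal cost = private MC + MEC = 46.91 + 1.08x.
Set SMC = demand: 46.91 + 1.08x = 124.15 - 0.75x → x* = 42.2077.
The loss is the area between SMC and demand from x* to x_m; with linear curves that's a triangle of height MEC(x_m).
DWL = ½ × 54.4765 × 99.6921 = 2715.4383.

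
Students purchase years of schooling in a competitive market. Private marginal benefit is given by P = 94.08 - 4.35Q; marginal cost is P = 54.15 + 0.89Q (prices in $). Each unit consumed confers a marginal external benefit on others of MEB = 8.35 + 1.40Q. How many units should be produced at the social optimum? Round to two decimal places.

Social marginal benefit = demand + MEB = 102.43 - 2.95Q.
Set SMB = MC: 102.43 - 2.95Q = 54.15 + 0.89Q → Q* = 12.5729.

Q* = 12.57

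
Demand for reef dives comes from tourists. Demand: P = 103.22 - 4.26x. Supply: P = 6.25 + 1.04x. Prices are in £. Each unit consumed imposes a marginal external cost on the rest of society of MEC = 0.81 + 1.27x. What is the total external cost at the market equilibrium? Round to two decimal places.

Market equilibrium (private): 6.25 + 1.04x = 103.22 - 4.26x → x_m = 18.2962.
Total external cost = ∫₀^{x_m} (0.81 + 1.27x) dx = 0.81×18.2962 + ½×1.27×18.2962² = 227.3868.

£227.39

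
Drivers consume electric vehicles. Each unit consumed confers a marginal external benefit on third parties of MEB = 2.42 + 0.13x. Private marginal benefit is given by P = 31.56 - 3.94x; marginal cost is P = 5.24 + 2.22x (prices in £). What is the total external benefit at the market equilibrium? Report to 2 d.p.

£11.53

Market equilibrium (private): 5.24 + 2.22x = 31.56 - 3.94x → x_m = 4.2727.
Total external benefit = ∫₀^{x_m} (2.42 + 0.13x) dx = 2.42×4.2727 + ½×0.13×4.2727² = 11.5266.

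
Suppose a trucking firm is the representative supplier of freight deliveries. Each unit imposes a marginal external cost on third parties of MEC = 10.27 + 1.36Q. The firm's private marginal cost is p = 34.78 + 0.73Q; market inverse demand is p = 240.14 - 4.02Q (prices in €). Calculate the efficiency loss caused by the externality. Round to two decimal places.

Market equilibrium (private): 34.78 + 0.73Q = 240.14 - 4.02Q → Q_m = 43.2337.
Social marginal cost = private MC + MEC = 45.05 + 2.09Q.
Set SMC = demand: 45.05 + 2.09Q = 240.14 - 4.02Q → Q* = 31.9296.
Height of the DWL triangle at Q_m is SMC(Q_m) − demand(Q_m) = MEC(Q_m) = 69.0678.
DWL = ½ × 11.3041 × 69.0678 = 390.3747.

DWL = €390.37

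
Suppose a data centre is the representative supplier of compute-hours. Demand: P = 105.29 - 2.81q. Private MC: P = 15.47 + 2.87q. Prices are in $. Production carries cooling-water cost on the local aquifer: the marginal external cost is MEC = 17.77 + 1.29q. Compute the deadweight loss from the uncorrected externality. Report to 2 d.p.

Market equilibrium (private): 15.47 + 2.87q = 105.29 - 2.81q → q_m = 15.8134.
Social marginal cost = private MC + MEC = 33.24 + 4.16q.
Set SMC = demand: 33.24 + 4.16q = 105.29 - 2.81q → q* = 10.3372.
The welfare-loss triangle has base |q_m − q*| and height MEC(q_m) (the vertical gap between SMC and demand is zero at q* and MEC at q_m).
DWL = ½ × 5.4762 × 38.1693 = 104.5114.

DWL = $104.51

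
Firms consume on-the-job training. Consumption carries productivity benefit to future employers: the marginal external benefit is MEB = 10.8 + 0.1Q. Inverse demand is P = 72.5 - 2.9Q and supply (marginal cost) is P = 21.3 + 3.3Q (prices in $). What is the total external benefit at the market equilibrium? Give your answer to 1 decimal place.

Market equilibrium (private): 21.3 + 3.3Q = 72.5 - 2.9Q → Q_m = 8.2581.
Total external benefit = ∫₀^{Q_m} (10.8 + 0.1Q) dQ = 10.8×8.2581 + ½×0.1×8.2581² = 92.5973.

$92.6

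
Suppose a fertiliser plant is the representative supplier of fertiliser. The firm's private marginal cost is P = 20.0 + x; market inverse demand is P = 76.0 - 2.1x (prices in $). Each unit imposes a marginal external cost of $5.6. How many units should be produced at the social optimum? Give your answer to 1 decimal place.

Social marginal cost = private MC + MEC = 25.6 + x.
Set SMC = demand: 25.6 + x = 76.0 - 2.1x → x* = 16.2581.

x* = 16.3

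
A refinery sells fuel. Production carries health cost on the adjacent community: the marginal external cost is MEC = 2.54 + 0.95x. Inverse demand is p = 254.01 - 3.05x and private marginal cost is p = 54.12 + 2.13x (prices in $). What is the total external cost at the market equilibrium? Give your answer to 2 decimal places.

Market equilibrium (private): 54.12 + 2.13x = 254.01 - 3.05x → x_m = 38.5888.
Total external cost = ∫₀^{x_m} (2.54 + 0.95x) dx = 2.54×38.5888 + ½×0.95×38.5888² = 805.3359.

$805.34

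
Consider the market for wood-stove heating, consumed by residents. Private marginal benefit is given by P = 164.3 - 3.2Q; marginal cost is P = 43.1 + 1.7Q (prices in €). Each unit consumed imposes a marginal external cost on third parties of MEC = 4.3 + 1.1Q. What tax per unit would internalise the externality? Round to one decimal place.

tax = €25.7 per unit

Social marginal benefit = demand − MEC = 160.0 - 4.3Q.
Set SMB = MC: 160.0 - 4.3Q = 43.1 + 1.7Q → Q* = 19.4833.
The Pigouvian tax equals MEC at Q*: 4.3 + 1.1×19.4833 = 25.7316.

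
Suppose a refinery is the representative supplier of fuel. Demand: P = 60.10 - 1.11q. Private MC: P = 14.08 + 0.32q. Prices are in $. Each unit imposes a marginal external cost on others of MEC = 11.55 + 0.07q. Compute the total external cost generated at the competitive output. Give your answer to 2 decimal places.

Market equilibrium (private): 14.08 + 0.32q = 60.10 - 1.11q → q_m = 32.1818.
Total external cost = ∫₀^{q_m} (11.55 + 0.07q) dq = 11.55×32.1818 + ½×0.07×32.1818² = 407.9482.

$407.95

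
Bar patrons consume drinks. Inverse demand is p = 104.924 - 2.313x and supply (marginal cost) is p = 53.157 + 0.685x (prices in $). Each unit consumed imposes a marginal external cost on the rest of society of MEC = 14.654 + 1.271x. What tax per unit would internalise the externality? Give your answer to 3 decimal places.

tax = $25.704 per unit

Social marginal benefit = demand − MEC = 90.270 - 3.584x.
Set SMB = MC: 90.270 - 3.584x = 53.157 + 0.685x → x* = 8.6936.
The Pigouvian tax equals MEC at x*: 14.654 + 1.271×8.6936 = 25.7036.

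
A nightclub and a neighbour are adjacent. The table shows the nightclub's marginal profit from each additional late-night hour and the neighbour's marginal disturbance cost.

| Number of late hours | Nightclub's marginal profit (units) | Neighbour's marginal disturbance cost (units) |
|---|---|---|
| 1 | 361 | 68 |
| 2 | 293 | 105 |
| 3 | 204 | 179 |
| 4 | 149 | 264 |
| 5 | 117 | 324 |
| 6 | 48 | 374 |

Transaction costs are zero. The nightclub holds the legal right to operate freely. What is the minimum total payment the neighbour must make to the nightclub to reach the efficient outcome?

Left alone the nightclub would choose level 6 (marginal profit stays positive).
Efficient level: k* = 3 (marginal profit ≥ marginal disturbance cost through 3).
The neighbour must at least cover the nightclub's forgone profit from cutting 6→3: 149 + 117 + 48 = 314.

314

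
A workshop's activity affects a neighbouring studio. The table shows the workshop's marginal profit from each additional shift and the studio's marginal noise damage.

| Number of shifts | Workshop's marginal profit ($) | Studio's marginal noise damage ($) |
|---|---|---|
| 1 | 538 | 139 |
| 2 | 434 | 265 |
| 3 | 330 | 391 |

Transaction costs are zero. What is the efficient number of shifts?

2

Bargaining reaches the level where marginal profit last exceeds marginal noise damage.
That holds through level 2 (434 ≥ 265) but not at 3 (330 < 391).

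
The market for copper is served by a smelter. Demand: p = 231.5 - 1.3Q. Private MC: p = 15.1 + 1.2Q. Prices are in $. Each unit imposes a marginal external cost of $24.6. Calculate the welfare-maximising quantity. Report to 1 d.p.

Q* = 76.7

Social marginal cost = private MC + MEC = 39.7 + 1.2Q.
Set SMC = demand: 39.7 + 1.2Q = 231.5 - 1.3Q → Q* = 76.7200.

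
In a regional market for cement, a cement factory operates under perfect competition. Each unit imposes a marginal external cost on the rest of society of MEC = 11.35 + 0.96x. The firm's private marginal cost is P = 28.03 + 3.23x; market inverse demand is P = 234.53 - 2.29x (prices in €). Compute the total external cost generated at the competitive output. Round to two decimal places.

Market equilibrium (private): 28.03 + 3.23x = 234.53 - 2.29x → x_m = 37.4094.
Total external cost = ∫₀^{x_m} (11.35 + 0.96x) dx = 11.35×37.4094 + ½×0.96×37.4094² = 1096.3390.

€1096.34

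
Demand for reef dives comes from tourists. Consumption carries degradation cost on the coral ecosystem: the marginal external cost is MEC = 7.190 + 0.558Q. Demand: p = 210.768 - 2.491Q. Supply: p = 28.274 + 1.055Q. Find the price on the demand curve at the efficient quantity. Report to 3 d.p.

Social marginal benefit = demand − MEC = 203.578 - 3.049Q.
Set SMB = MC: 203.578 - 3.049Q = 28.274 + 1.055Q → Q* = 42.7154.
Consumer price on the demand curve at Q*: 210.768 − 2.491×42.7154 = 104.3639.

P = 104.364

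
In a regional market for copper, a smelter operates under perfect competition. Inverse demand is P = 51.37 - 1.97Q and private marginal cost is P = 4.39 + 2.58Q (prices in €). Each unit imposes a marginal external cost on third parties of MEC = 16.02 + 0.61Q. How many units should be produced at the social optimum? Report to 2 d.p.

Q* = 6.00

Social marginal cost = private MC + MEC = 20.41 + 3.19Q.
Set SMC = demand: 20.41 + 3.19Q = 51.37 - 1.97Q → Q* = 6.0000.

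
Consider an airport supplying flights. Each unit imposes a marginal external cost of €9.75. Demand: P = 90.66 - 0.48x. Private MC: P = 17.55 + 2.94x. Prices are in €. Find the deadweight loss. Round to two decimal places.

Market equilibrium (private): 17.55 + 2.94x = 90.66 - 0.48x → x_m = 21.3772.
Social marginal cost = private MC + MEC = 27.30 + 2.94x.
Set SMC = demand: 27.30 + 2.94x = 90.66 - 0.48x → x* = 18.5263.
Between x* and x_m the wedge SMC − demand runs linearly from 0 to MEC(x_m), so the loss is a triangle.
DWL = ½ × 2.8509 × 9.7500 = 13.8981.

DWL = €13.90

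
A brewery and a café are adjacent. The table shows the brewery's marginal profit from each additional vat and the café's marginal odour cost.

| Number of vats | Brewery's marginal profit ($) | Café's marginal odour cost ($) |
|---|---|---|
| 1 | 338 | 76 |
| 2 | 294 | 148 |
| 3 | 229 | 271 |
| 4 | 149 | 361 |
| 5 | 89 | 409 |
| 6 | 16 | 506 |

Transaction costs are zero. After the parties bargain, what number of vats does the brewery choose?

2

Bargaining reaches the level where marginal profit last exceeds marginal odour cost.
That holds through level 2 (294 ≥ 148) but not at 3 (229 < 271).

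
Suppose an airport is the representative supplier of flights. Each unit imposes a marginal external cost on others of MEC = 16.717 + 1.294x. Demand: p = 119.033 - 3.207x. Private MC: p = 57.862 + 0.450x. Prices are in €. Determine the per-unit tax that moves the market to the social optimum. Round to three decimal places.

Social marginal cost = private MC + MEC = 74.579 + 1.744x.
Set SMC = demand: 74.579 + 1.744x = 119.033 - 3.207x → x* = 8.9788.
The Pigouvian tax equals MEC at x*: 16.717 + 1.294×8.9788 = 28.3356.

tax = €28.336 per unit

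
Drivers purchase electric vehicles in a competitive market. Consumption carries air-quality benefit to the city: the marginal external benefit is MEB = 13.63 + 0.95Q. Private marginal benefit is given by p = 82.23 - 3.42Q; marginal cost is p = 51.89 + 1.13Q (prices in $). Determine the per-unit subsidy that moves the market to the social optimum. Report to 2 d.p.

Social marginal benefit = demand + MEB = 95.86 - 2.47Q.
Set SMB = MC: 95.86 - 2.47Q = 51.89 + 1.13Q → Q* = 12.2139.
The Pigouvian subsidy equals MEB at Q*: 13.63 + 0.95×12.2139 = 25.2332.

subsidy = $25.23 per unit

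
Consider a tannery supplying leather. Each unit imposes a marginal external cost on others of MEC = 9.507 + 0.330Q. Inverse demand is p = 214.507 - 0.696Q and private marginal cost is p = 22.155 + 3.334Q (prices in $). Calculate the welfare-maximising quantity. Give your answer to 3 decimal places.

Social marginal cost = private MC + MEC = 31.662 + 3.664Q.
Set SMC = demand: 31.662 + 3.664Q = 214.507 - 0.696Q → Q* = 41.9369.

Q* = 41.937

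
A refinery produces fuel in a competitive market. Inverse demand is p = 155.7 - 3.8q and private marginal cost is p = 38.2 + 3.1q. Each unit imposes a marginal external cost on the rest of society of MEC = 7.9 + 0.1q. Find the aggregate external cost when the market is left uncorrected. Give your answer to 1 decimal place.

149.0

Market equilibrium (private): 38.2 + 3.1q = 155.7 - 3.8q → q_m = 17.0290.
Total external cost = ∫₀^{q_m} (7.9 + 0.1q) dq = 7.9×17.0290 + ½×0.1×17.0290² = 149.0284.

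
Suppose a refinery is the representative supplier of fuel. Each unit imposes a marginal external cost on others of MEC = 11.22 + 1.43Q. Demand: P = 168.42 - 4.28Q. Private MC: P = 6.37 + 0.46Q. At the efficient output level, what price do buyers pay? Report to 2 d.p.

P = 63.79

Social marginal cost = private MC + MEC = 17.59 + 1.89Q.
Set SMC = demand: 17.59 + 1.89Q = 168.42 - 4.28Q → Q* = 24.4457.
Consumer price on the demand curve at Q*: 168.42 − 4.28×24.4457 = 63.7924.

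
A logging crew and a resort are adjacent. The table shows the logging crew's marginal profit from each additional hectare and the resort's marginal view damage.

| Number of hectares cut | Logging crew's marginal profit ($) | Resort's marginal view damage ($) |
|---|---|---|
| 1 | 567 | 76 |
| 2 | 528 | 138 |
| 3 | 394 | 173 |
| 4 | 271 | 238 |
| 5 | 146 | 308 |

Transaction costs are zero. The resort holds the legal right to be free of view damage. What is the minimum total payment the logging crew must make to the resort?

Efficient level: marginal profit ≥ marginal view damage through level 4, so k* = 4.
With the resort holding the right, the logging crew must at least compensate total damage at k*: 76 + 138 + 173 + 238 = 625.

$625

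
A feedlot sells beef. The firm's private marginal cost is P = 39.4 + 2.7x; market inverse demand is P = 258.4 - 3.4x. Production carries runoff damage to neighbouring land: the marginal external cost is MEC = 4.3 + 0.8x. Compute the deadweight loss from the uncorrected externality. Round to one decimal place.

DWL = 79.0

Market equilibrium (private): 39.4 + 2.7x = 258.4 - 3.4x → x_m = 35.9016.
Social marginal cost = private MC + MEC = 43.7 + 3.5x.
Set SMC = demand: 43.7 + 3.5x = 258.4 - 3.4x → x* = 31.1159.
The loss is the area between SMC and demand from x* to x_m; with linear curves that's a triangle of height MEC(x_m).
DWL = ½ × 4.7857 × 33.0213 = 79.0150.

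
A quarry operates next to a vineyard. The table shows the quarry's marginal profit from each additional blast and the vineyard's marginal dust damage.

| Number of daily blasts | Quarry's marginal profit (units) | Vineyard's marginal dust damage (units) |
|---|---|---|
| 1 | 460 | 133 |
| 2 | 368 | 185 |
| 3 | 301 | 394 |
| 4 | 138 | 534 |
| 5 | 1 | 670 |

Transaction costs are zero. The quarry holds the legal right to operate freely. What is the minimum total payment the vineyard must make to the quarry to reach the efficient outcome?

Left alone the quarry would choose level 5 (marginal profit stays positive).
Efficient level: k* = 2 (marginal profit ≥ marginal dust damage through 2).
The vineyard must at least cover the quarry's forgone profit from cutting 5→2: 301 + 138 + 1 = 440.

440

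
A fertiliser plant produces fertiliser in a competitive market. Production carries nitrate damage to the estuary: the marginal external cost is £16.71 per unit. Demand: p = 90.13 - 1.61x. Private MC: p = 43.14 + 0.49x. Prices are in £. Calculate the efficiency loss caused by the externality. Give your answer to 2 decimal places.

DWL = £66.48

Market equilibrium (private): 43.14 + 0.49x = 90.13 - 1.61x → x_m = 22.3762.
Social marginal cost = private MC + MEC = 59.85 + 0.49x.
Set SMC = demand: 59.85 + 0.49x = 90.13 - 1.61x → x* = 14.4190.
The loss is the area between SMC and demand from x* to x_m; with linear curves that's a triangle of height MEC(x_m).
DWL = ½ × 7.9572 × 16.7100 = 66.4824.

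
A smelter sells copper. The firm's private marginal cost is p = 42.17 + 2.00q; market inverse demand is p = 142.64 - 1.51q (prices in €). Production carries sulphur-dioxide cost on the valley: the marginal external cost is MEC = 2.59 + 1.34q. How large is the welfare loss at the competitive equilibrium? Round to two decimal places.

Market equilibrium (private): 42.17 + 2.00q = 142.64 - 1.51q → q_m = 28.6239.
Social marginal cost = private MC + MEC = 44.76 + 3.34q.
Set SMC = demand: 44.76 + 3.34q = 142.64 - 1.51q → q* = 20.1814.
Height of the DWL triangle at q_m is SMC(q_m) − demand(q_m) = MEC(q_m) = 40.9461.
DWL = ½ × 8.4425 × 40.9461 = 172.8437.

DWL = €172.84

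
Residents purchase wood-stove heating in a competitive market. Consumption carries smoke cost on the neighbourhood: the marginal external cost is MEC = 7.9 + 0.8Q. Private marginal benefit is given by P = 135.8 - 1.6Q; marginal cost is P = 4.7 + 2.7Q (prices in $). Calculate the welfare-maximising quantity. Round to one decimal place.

Social marginal benefit = demand − MEC = 127.9 - 2.4Q.
Set SMB = MC: 127.9 - 2.4Q = 4.7 + 2.7Q → Q* = 24.1569.

Q* = 24.2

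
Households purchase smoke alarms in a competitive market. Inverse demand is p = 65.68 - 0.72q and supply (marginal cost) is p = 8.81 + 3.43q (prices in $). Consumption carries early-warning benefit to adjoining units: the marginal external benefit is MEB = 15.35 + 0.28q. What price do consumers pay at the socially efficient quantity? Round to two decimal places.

P = $52.24

Social marginal benefit = demand + MEB = 81.03 - 0.44q.
Set SMB = MC: 81.03 - 0.44q = 8.81 + 3.43q → q* = 18.6615.
Consumer price on the demand curve at q*: 65.68 − 0.72×18.6615 = 52.2437.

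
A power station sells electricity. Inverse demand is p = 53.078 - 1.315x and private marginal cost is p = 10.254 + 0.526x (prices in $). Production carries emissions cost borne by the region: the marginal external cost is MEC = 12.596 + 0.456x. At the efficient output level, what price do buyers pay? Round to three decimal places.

Social marginal cost = private MC + MEC = 22.850 + 0.982x.
Set SMC = demand: 22.850 + 0.982x = 53.078 - 1.315x → x* = 13.1598.
Consumer price on the demand curve at x*: 53.078 − 1.315×13.1598 = 35.7729.

P = $35.773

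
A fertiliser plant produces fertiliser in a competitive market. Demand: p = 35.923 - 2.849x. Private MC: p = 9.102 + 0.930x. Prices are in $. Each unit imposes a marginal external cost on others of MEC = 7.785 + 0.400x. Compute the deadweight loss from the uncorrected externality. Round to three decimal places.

DWL = $13.504

Market equilibrium (private): 9.102 + 0.930x = 35.923 - 2.849x → x_m = 7.0974.
Social marginal cost = private MC + MEC = 16.887 + 1.330x.
Set SMC = demand: 16.887 + 1.330x = 35.923 - 2.849x → x* = 4.5552.
Height of the DWL triangle at x_m is SMC(x_m) − demand(x_m) = MEC(x_m) = 10.6240.
DWL = ½ × 2.5422 × 10.6240 = 13.5042.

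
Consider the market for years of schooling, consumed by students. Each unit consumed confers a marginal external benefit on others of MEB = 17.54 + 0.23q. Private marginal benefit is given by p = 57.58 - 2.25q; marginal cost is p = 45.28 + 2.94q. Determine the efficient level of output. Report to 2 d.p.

q* = 6.02

Social marginal benefit = demand + MEB = 75.12 - 2.02q.
Set SMB = MC: 75.12 - 2.02q = 45.28 + 2.94q → q* = 6.0161.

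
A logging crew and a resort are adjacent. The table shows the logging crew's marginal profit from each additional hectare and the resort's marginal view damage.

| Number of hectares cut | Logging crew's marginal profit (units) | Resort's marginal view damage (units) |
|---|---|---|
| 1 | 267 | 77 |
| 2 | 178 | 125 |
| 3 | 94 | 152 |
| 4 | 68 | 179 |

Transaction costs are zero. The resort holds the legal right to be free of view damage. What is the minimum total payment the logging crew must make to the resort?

202

Efficient level: marginal profit ≥ marginal view damage through level 2, so k* = 2.
With the resort holding the right, the logging crew must at least compensate total damage at k*: 77 + 125 = 202.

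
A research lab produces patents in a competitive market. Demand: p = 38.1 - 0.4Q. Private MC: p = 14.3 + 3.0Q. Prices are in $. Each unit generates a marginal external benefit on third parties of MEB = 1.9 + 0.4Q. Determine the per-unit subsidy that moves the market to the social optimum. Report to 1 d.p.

subsidy = $5.3 per unit

Social marginal cost = private MC − MEB = 12.4 + 2.6Q.
Set SMC = demand: 12.4 + 2.6Q = 38.1 - 0.4Q → Q* = 8.5667.
The Pigouvian subsidy equals MEB at Q*: 1.9 + 0.4×8.5667 = 5.3267.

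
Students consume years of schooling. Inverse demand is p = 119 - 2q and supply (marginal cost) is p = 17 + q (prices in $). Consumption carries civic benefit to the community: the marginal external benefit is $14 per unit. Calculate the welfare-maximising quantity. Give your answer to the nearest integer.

Social marginal benefit = demand + MEB = 133 - 2q.
Set SMB = MC: 133 - 2q = 17 + q → q* = 38.6667.

q* = 39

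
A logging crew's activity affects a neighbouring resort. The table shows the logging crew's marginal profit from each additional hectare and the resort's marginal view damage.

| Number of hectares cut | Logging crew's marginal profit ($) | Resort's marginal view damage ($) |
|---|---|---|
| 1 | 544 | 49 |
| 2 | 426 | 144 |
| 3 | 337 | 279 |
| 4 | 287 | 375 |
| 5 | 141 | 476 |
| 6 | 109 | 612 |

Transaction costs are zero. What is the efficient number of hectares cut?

Bargaining reaches the level where marginal profit last exceeds marginal view damage.
That holds through level 3 (337 ≥ 279) but not at 4 (287 < 375).

3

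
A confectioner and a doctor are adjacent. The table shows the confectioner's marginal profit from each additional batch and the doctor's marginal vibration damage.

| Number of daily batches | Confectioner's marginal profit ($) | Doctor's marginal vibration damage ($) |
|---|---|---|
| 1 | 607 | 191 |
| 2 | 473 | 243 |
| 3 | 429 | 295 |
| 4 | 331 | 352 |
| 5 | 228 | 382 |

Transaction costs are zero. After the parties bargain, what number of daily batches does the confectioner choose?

3

Bargaining reaches the level where marginal profit last exceeds marginal vibration damage.
That holds through level 3 (429 ≥ 295) but not at 4 (331 < 352).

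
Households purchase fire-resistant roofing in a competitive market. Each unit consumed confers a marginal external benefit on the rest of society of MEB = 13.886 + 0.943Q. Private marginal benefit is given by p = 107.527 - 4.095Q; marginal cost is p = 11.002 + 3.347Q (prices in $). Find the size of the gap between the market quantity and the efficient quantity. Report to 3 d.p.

Market equilibrium (private): 11.002 + 3.347Q = 107.527 - 4.095Q → Q_m = 12.9703.
Social marginal benefit = demand + MEB = 121.413 - 3.152Q.
Set SMB = MC: 121.413 - 3.152Q = 11.002 + 3.347Q → Q* = 16.9889.
Gap = |12.9703 − 16.9889| = 4.0186.

4.019 units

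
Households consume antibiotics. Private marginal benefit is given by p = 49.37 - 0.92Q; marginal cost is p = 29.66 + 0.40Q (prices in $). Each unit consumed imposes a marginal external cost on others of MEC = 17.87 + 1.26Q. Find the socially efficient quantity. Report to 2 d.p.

Social marginal benefit = demand − MEC = 31.50 - 2.18Q.
Set SMB = MC: 31.50 - 2.18Q = 29.66 + 0.40Q → Q* = 0.7132.

Q* = 0.71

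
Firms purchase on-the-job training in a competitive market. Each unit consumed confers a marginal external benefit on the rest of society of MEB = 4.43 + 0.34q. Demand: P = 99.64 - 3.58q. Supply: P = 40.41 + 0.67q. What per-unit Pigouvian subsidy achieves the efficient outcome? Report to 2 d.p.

subsidy = 9.97 per unit

Social marginal benefit = demand + MEB = 104.07 - 3.24q.
Set SMB = MC: 104.07 - 3.24q = 40.41 + 0.67q → q* = 16.2813.
The Pigouvian subsidy equals MEB at q*: 4.43 + 0.34×16.2813 = 9.9656.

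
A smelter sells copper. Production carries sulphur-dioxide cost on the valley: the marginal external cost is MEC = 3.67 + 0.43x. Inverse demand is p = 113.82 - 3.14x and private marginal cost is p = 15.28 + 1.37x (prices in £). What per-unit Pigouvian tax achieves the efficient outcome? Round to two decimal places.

tax = £11.93 per unit

Social marginal cost = private MC + MEC = 18.95 + 1.80x.
Set SMC = demand: 18.95 + 1.80x = 113.82 - 3.14x → x* = 19.2045.
The Pigouvian tax equals MEC at x*: 3.67 + 0.43×19.2045 = 11.9279.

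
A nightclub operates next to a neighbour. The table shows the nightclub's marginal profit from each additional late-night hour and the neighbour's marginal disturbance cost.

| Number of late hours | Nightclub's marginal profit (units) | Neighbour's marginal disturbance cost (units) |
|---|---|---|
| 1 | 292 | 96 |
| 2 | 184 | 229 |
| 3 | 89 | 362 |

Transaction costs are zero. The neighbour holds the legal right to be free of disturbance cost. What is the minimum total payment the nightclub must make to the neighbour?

96

Efficient level: marginal profit ≥ marginal disturbance cost through level 1, so k* = 1.
With the neighbour holding the right, the nightclub must at least compensate total damage at k*: 96 = 96.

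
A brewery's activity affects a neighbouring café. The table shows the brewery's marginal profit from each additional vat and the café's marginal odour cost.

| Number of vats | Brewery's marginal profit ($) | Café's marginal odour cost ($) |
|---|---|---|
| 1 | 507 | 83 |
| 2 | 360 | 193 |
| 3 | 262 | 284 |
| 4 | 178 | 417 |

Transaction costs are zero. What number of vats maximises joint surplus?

2

Bargaining reaches the level where marginal profit last exceeds marginal odour cost.
That holds through level 2 (360 ≥ 193) but not at 3 (262 < 284).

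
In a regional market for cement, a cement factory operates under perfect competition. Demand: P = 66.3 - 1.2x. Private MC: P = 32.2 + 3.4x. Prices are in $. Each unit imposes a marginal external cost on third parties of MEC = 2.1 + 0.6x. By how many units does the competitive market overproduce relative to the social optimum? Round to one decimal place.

Market equilibrium (private): 32.2 + 3.4x = 66.3 - 1.2x → x_m = 7.4130.
Social marginal cost = private MC + MEC = 34.3 + 4.0x.
Set SMC = demand: 34.3 + 4.0x = 66.3 - 1.2x → x* = 6.1538.
Gap = |7.4130 − 6.1538| = 1.2592.

1.3 units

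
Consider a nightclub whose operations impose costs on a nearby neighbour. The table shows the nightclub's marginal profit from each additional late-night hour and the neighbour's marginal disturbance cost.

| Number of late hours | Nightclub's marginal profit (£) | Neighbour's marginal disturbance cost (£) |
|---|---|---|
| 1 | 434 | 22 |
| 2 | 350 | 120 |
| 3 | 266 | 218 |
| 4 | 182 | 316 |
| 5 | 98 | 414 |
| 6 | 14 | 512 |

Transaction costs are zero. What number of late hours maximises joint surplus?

Bargaining reaches the level where marginal profit last exceeds marginal disturbance cost.
That holds through level 3 (266 ≥ 218) but not at 4 (182 < 316).

3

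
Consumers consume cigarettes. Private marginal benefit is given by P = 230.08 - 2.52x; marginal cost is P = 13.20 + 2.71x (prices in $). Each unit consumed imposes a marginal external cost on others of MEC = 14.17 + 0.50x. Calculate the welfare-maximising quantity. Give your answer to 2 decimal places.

x* = 35.38

Social marginal benefit = demand − MEC = 215.91 - 3.02x.
Set SMB = MC: 215.91 - 3.02x = 13.20 + 2.71x → x* = 35.3770.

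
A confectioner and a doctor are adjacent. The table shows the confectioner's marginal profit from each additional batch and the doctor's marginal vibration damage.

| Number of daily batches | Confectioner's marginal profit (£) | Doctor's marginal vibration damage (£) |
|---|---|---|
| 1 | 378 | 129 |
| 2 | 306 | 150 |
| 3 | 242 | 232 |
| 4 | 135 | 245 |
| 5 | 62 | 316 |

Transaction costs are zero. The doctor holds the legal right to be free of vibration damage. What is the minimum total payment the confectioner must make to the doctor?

£511

Efficient level: marginal profit ≥ marginal vibration damage through level 3, so k* = 3.
With the doctor holding the right, the confectioner must at least compensate total damage at k*: 129 + 150 + 232 = 511.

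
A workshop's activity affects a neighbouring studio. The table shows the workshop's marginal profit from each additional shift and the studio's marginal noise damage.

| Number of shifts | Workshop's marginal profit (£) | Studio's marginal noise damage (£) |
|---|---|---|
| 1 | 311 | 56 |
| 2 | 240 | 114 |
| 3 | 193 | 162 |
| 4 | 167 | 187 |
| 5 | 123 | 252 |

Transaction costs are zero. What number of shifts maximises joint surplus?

Bargaining reaches the level where marginal profit last exceeds marginal noise damage.
That holds through level 3 (193 ≥ 162) but not at 4 (167 < 187).

3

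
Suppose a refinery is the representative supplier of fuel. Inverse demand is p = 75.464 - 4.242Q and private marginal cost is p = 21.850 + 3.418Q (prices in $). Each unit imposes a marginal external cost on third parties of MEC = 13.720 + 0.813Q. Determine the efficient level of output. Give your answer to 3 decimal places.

Social marginal cost = private MC + MEC = 35.570 + 4.231Q.
Set SMC = demand: 35.570 + 4.231Q = 75.464 - 4.242Q → Q* = 4.7084.

Q* = 4.708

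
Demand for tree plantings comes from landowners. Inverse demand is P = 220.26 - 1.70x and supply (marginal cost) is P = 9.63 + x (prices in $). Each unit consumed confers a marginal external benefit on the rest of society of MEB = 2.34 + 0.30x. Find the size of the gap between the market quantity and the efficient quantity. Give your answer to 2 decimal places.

Market equilibrium (private): 9.63 + x = 220.26 - 1.70x → x_m = 78.0111.
Social marginal benefit = demand + MEB = 222.60 - 1.40x.
Set SMB = MC: 222.60 - 1.40x = 9.63 + x → x* = 88.7375.
Gap = |78.0111 − 88.7375| = 10.7264.

10.73 units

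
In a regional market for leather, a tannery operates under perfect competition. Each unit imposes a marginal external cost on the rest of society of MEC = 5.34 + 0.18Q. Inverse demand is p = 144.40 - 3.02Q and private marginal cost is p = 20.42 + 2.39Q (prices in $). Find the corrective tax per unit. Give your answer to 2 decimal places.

tax = $9.16 per unit

Social marginal cost = private MC + MEC = 25.76 + 2.57Q.
Set SMC = demand: 25.76 + 2.57Q = 144.40 - 3.02Q → Q* = 21.2236.
The Pigouvian tax equals MEC at Q*: 5.34 + 0.18×21.2236 = 9.1602.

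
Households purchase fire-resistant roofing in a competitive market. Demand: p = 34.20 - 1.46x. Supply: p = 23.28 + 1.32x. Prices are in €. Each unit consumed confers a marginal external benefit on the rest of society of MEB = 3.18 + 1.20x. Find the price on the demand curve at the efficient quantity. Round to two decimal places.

P = €21.17

Social marginal benefit = demand + MEB = 37.38 - 0.26x.
Set SMB = MC: 37.38 - 0.26x = 23.28 + 1.32x → x* = 8.9241.
Consumer price on the demand curve at x*: 34.20 − 1.46×8.9241 = 21.1708.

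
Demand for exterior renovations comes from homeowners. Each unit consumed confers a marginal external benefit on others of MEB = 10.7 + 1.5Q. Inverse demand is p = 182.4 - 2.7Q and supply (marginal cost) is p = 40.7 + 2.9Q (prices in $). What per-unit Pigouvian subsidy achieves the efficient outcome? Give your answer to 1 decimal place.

subsidy = $66.5 per unit

Social marginal benefit = demand + MEB = 193.1 - 1.2Q.
Set SMB = MC: 193.1 - 1.2Q = 40.7 + 2.9Q → Q* = 37.1707.
The Pigouvian subsidy equals MEB at Q*: 10.7 + 1.5×37.1707 = 66.4561.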